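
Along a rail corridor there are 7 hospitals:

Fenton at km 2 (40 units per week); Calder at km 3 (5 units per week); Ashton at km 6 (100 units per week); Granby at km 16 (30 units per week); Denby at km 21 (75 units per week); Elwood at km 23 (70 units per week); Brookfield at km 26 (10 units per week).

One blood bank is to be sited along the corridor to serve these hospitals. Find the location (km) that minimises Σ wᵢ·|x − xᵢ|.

For a sum of weighted absolute distances on a line, the optimum is the weighted median (not the mean). Total weight W = 330; half-weight = 165.
Sort by position and accumulate weight:
  km 2 (Fenton, w=40) → cum 40
  km 3 (Calder, w=5) → cum 45
  km 6 (Ashton, w=100) → cum 145
  km 16 (Granby, w=30) → cum 175  ≥ 165 → median here
  km 21 (Denby, w=75) → cum 250
  km 23 (Elwood, w=70) → cum 320
  km 26 (Brookfield, w=10) → cum 330
Optimal location: km 16.

x = 16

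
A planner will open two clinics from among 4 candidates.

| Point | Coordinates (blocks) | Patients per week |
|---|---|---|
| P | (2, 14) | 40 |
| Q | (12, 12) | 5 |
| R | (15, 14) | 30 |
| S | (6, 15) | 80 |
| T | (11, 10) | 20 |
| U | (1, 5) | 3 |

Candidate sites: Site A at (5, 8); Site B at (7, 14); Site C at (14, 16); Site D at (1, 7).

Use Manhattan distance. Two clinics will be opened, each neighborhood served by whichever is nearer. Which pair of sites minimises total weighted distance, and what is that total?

Evaluate every pair (each demand assigned to the nearer of the two):
  {Site B, Site C}: total = 685
  {Site B, Site D}: total = 801
  {Site A, Site B}: total = 816
  {Site A, Site C}: total = 1301
  {Site C, Site D}: total = 1346
  {Site A, Site D}: total = 1661
Best pair: {Site B, Site C} with total 685.

{Site B, Site C}, total 685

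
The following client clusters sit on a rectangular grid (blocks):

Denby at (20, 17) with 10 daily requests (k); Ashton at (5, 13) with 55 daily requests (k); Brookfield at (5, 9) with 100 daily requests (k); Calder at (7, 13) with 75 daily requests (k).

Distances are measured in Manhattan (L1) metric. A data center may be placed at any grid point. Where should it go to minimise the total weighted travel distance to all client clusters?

(5, 13)

Manhattan distance separates: Σwᵢ(|x−xᵢ|+|y−yᵢ|) = Σwᵢ|x−xᵢ| + Σwᵢ|y−yᵢ|, so x and y are optimised independently as 1-D weighted medians.
Total weight W = 240; half = 120.
x-coordinate, sorted with cumulative weight:
  x=5 (Ashton, w=55) cum 55
  x=5 (Brookfield, w=100) cum 155  ← median
  x=7 (Calder, w=75) cum 230
  x=20 (Denby, w=10) cum 240
⇒ x* = 5
y-coordinate, sorted with cumulative weight:
  y=9 (Brookfield, w=100) cum 100
  y=13 (Ashton, w=55) cum 155  ← median
  y=13 (Calder, w=75) cum 230
  y=17 (Denby, w=10) cum 240
⇒ y* = 13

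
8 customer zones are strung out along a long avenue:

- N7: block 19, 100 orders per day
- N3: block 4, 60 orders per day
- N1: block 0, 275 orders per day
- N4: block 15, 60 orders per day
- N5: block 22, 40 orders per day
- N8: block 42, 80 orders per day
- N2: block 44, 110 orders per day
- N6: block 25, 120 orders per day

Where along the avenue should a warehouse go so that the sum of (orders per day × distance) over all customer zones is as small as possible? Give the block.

For a sum of weighted absolute distances on a line, the optimum is the weighted median (not the mean). Total weight W = 845; half-weight = 422.5.
Sort by position and accumulate weight:
  block 0 (N1, w=275) → cum 275
  block 4 (N3, w=60) → cum 335
  block 15 (N4, w=60) → cum 395
  block 19 (N7, w=100) → cum 495  ≥ 422.5 → median here
  block 22 (N5, w=40) → cum 535
  block 25 (N6, w=120) → cum 655
  block 42 (N8, w=80) → cum 735
  block 44 (N2, w=110) → cum 845
Optimal location: block 19.

x = 19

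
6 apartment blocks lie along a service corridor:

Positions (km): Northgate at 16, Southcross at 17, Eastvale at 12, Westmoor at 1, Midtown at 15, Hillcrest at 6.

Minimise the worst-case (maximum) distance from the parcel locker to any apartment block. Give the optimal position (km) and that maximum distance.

The 1-center on a line is the midpoint of the two extreme points: leftmost at 1, rightmost at 17.
Optimal location = (1 + 17)/2 = 9; maximum distance = (17 − 1)/2 = 8.

location 9, max distance 8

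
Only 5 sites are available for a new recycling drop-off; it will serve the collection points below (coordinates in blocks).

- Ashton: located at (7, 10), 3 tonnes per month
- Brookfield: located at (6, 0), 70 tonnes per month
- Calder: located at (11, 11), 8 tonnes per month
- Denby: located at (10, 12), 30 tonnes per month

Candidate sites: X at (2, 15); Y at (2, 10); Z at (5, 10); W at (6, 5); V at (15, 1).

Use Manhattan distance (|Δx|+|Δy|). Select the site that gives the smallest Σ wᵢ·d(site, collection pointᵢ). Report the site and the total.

Total weighted distance at each candidate:
  X (2, 15): total = 1794
  Y (2, 10): total = 1375
  Z (5, 10): total = 1042
  W (6, 5): total = 786
  V (15, 1): total = 1343
Minimum is at W with total 786 blocks.

W, total 786 blocks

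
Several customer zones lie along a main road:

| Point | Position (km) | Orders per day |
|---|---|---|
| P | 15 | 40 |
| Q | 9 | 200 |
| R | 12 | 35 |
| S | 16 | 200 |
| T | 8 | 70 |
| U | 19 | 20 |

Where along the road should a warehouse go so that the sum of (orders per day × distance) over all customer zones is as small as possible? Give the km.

For a sum of weighted absolute distances on a line, the optimum is the weighted median (not the mean). Total weight W = 565; half-weight = 282.5.
Sort by position and accumulate weight:
  km 8 (T, w=70) → cum 70
  km 9 (Q, w=200) → cum 270
  km 12 (R, w=35) → cum 305  ≥ 282.5 → median here
  km 15 (P, w=40) → cum 345
  km 16 (S, w=200) → cum 545
  km 19 (U, w=20) → cum 565
Optimal location: km 12.

x = 12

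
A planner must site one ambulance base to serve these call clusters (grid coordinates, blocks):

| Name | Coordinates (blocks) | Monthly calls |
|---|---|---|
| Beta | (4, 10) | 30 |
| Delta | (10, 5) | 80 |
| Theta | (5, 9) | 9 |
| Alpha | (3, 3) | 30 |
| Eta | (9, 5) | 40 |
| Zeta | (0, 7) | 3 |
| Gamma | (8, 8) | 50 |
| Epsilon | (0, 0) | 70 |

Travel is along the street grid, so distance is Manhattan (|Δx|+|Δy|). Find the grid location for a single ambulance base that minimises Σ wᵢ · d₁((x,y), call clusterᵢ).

Manhattan distance separates: Σwᵢ(|x−xᵢ|+|y−yᵢ|) = Σwᵢ|x−xᵢ| + Σwᵢ|y−yᵢ|, so x and y are optimised independently as 1-D weighted medians.
Total weight W = 312; half = 156.
x-coordinate, sorted with cumulative weight:
  x=0 (Zeta, w=3) cum 3
  x=0 (Epsilon, w=70) cum 73
  x=3 (Alpha, w=30) cum 103
  x=4 (Beta, w=30) cum 133
  x=5 (Theta, w=9) cum 142
  x=8 (Gamma, w=50) cum 192  ← median
  x=9 (Eta, w=40) cum 232
  x=10 (Delta, w=80) cum 312
⇒ x* = 8
y-coordinate, sorted with cumulative weight:
  y=0 (Epsilon, w=70) cum 70
  y=3 (Alpha, w=30) cum 100
  y=5 (Delta, w=80) cum 180  ← median
  y=5 (Eta, w=40) cum 220
  y=7 (Zeta, w=3) cum 223
  y=8 (Gamma, w=50) cum 273
  y=9 (Theta, w=9) cum 282
  y=10 (Beta, w=30) cum 312
⇒ y* = 5

(8, 5)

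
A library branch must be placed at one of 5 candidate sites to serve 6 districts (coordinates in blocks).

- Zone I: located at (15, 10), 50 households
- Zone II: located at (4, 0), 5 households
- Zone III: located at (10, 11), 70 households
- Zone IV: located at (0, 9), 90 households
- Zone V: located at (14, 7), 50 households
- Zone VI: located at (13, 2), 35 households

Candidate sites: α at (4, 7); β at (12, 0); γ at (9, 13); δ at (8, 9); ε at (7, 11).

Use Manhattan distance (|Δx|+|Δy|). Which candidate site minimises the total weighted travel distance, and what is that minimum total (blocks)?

Total weighted distance at each candidate:
  α (4, 7): total = 2965
  β (12, 0): total = 4045
  γ (9, 13): total = 2995
  δ (8, 9): total = 2285
  ε (7, 11): total = 2615
Minimum is at δ with total 2285 blocks.

δ, total 2285 blocks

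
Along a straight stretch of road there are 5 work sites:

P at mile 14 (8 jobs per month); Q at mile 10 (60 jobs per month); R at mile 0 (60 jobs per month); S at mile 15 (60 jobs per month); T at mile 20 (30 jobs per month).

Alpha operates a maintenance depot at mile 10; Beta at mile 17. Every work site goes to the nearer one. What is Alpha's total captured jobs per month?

The indifferent point is the midpoint (10+17)/2 = 13.5; work sites left of it (closer to Alpha at 10) go to Alpha, those right go to Beta.
  R at 0 (w=60) → Alpha
  Q at 10 (w=60) → Alpha
  P at 14 (w=8) → Beta
  S at 15 (w=60) → Beta
  T at 20 (w=30) → Beta
Alpha captures 120; Beta captures 98.

120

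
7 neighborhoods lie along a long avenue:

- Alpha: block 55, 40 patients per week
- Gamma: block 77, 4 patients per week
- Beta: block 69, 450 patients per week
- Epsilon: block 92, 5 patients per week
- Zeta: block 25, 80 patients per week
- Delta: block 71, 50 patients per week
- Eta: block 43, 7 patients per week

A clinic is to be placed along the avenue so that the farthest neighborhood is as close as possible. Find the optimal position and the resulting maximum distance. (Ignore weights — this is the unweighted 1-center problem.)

The 1-center on a line is the midpoint of the two extreme points: leftmost at 25, rightmost at 92.
Optimal location = (25 + 92)/2 = 58.5; maximum distance = (92 − 25)/2 = 33.5.

location 58.5, max distance 33.5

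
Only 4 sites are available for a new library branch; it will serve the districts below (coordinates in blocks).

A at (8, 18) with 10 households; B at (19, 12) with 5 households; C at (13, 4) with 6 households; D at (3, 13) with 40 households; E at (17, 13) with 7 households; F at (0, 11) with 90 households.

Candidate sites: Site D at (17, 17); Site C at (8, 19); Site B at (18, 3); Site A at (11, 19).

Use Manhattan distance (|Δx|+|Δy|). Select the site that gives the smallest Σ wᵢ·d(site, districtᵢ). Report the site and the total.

Site C, total 2205 blocks

Total weighted distance at each candidate:
  Site D (17, 17): total = 3055
  Site C (8, 19): total = 2205
  Site B (18, 3): total = 3753
  Site A (11, 19): total = 2571
Minimum is at Site C with total 2205 blocks.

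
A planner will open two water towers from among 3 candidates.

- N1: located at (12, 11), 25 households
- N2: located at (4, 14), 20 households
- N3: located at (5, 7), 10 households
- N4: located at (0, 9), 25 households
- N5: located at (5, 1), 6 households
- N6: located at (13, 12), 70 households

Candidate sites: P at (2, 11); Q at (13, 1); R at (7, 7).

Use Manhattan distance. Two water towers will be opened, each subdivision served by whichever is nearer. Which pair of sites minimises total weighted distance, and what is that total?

Evaluate every pair (each demand assigned to the nearer of the two):
  {P, R}: total = 1263
  {P, Q}: total = 1338
  {Q, R}: total = 1488
Best pair: {P, R} with total 1263.

{P, R}, total 1263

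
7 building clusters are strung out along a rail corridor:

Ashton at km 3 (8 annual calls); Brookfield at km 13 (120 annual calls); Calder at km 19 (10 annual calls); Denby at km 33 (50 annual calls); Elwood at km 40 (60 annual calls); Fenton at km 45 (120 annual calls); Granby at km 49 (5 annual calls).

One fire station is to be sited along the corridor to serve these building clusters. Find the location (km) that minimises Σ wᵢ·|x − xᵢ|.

For a sum of weighted absolute distances on a line, the optimum is the weighted median (not the mean). Total weight W = 373; half-weight = 186.5.
Sort by position and accumulate weight:
  km 3 (Ashton, w=8) → cum 8
  km 13 (Brookfield, w=120) → cum 128
  km 19 (Calder, w=10) → cum 138
  km 33 (Denby, w=50) → cum 188  ≥ 186.5 → median here
  km 40 (Elwood, w=60) → cum 248
  km 45 (Fenton, w=120) → cum 368
  km 49 (Granby, w=5) → cum 373
Optimal location: km 33.

x = 33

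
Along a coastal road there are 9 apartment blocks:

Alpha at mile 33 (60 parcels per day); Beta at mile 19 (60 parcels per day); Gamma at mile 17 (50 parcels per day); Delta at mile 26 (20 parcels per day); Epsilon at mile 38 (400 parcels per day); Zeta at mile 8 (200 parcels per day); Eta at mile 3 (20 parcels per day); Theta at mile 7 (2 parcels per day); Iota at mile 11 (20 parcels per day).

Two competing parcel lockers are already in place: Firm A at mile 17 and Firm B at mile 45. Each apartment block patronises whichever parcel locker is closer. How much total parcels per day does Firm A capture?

The indifferent point is the midpoint (17+45)/2 = 31; apartment blocks left of it (closer to Firm A at 17) go to Firm A, those right go to Firm B.
  Eta at 3 (w=20) → Firm A
  Theta at 7 (w=2) → Firm A
  Zeta at 8 (w=200) → Firm A
  Iota at 11 (w=20) → Firm A
  Gamma at 17 (w=50) → Firm A
  Beta at 19 (w=60) → Firm A
  Delta at 26 (w=20) → Firm A
  Alpha at 33 (w=60) → Firm B
  Epsilon at 38 (w=400) → Firm B
Firm A captures 372; Firm B captures 460.

372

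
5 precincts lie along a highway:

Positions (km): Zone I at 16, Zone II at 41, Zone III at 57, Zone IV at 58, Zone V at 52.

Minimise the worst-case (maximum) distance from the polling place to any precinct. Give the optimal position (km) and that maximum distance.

location 37, max distance 21

The 1-center on a line is the midpoint of the two extreme points: leftmost at 16, rightmost at 58.
Optimal location = (16 + 58)/2 = 37; maximum distance = (58 − 16)/2 = 21.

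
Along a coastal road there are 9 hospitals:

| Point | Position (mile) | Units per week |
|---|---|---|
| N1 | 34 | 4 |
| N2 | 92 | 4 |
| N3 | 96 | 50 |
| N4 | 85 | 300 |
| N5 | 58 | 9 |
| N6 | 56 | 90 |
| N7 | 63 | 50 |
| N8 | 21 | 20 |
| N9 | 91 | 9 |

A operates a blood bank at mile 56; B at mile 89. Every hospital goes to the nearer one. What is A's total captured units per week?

The indifferent point is the midpoint (56+89)/2 = 72.5; hospitals left of it (closer to A at 56) go to A, those right go to B.
  N8 at 21 (w=20) → A
  N1 at 34 (w=4) → A
  N6 at 56 (w=90) → A
  N5 at 58 (w=9) → A
  N7 at 63 (w=50) → A
  N4 at 85 (w=300) → B
  N9 at 91 (w=9) → B
  N2 at 92 (w=4) → B
  N3 at 96 (w=50) → B
A captures 173; B captures 363.

173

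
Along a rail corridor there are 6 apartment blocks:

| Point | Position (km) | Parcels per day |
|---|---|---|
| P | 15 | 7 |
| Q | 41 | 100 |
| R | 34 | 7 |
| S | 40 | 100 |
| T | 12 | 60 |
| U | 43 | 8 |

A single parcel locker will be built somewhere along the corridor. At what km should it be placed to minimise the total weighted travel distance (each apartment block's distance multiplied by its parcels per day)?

x = 40

For a sum of weighted absolute distances on a line, the optimum is the weighted median (not the mean). Total weight W = 282; half-weight = 141.
Sort by position and accumulate weight:
  km 12 (T, w=60) → cum 60
  km 15 (P, w=7) → cum 67
  km 34 (R, w=7) → cum 74
  km 40 (S, w=100) → cum 174  ≥ 141 → median here
  km 41 (Q, w=100) → cum 274
  km 43 (U, w=8) → cum 282
Optimal location: km 40.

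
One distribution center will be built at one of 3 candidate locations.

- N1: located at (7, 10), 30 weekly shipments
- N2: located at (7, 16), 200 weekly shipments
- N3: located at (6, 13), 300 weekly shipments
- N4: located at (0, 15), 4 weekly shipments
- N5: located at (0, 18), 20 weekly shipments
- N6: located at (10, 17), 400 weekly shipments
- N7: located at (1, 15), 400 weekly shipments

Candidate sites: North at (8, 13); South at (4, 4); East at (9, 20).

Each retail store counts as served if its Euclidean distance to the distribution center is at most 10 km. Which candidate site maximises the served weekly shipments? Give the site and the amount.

Coverage radius r = 10 km; a point is covered iff (Δx)²+(Δy)² ≤ 10² = 100.
  North (8, 13): covers {N1, N2, N3, N4, N5, N6, N7} → 1354
  South (4, 4): covers {N1, N3} → 330
  East (9, 20): covers {N2, N3, N5, N6, N7} → 1320
Maximum coverage at North: 1354 weekly shipments.

North, covering 1354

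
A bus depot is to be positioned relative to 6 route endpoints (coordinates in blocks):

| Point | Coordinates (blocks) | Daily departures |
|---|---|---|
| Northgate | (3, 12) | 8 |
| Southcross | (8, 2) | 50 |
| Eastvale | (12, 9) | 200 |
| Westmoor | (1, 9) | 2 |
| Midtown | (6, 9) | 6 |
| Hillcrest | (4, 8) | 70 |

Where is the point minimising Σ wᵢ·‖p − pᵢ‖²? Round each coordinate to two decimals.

The minimiser of Σwᵢ‖p−pᵢ‖² is the weighted centroid p* = (Σwᵢpᵢ)/(Σwᵢ).
Σwᵢ = 336.
Σwᵢxᵢ = 8·3 + 50·8 + 200·12 + 2·1 + 6·6 + 70·4 = 3142.
Σwᵢyᵢ = 8·12 + 50·2 + 200·9 + 2·9 + 6·9 + 70·8 = 2628.
x* = 3142/336 = 9.35, y* = 2628/336 = 7.82.

(9.35, 7.82)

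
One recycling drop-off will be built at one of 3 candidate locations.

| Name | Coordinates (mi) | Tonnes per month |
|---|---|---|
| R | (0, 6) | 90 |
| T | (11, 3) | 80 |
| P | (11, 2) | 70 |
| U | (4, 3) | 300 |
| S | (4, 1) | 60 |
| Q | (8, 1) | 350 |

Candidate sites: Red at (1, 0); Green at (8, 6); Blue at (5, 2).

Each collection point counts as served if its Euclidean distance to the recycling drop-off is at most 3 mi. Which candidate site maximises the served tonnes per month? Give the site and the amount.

Coverage radius r = 3 mi; a point is covered iff (Δx)²+(Δy)² ≤ 3² = 9.
  Red (1, 0): covers {none} → 0
  Green (8, 6): covers {none} → 0
  Blue (5, 2): covers {U, S} → 360
Maximum coverage at Blue: 360 tonnes per month.

Blue, covering 360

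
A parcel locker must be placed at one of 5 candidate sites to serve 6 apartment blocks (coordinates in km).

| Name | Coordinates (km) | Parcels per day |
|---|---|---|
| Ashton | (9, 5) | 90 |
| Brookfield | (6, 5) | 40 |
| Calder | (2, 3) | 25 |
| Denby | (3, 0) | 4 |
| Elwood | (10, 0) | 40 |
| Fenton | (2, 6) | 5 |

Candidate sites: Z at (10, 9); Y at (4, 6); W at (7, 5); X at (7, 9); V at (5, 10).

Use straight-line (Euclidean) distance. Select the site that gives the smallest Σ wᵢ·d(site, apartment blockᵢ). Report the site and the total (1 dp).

Total weighted distance at each candidate:
  Z (10, 9): total = 1295.7
  Y (4, 6): total = 1012.2
  W (7, 5): total = 639.0
  X (7, 9): total = 1210.7
  V (5, 10): total = 1483.6
Minimum is at W with total 639.0 km.

W, total 639.0 km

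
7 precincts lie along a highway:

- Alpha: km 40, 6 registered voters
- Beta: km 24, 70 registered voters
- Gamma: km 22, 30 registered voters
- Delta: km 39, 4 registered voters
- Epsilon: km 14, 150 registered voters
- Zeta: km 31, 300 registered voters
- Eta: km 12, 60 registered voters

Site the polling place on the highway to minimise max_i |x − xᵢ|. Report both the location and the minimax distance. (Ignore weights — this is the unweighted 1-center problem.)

The 1-center on a line is the midpoint of the two extreme points: leftmost at 12, rightmost at 40.
Optimal location = (12 + 40)/2 = 26; maximum distance = (40 − 12)/2 = 14.

location 26, max distance 14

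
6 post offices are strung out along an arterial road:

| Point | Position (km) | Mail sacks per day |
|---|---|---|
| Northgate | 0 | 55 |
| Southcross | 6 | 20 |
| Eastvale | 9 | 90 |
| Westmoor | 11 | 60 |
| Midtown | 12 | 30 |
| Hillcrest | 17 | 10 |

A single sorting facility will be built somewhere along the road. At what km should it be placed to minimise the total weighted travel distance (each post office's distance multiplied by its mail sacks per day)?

x = 9

For a sum of weighted absolute distances on a line, the optimum is the weighted median (not the mean). Total weight W = 265; half-weight = 132.5.
Sort by position and accumulate weight:
  km 0 (Northgate, w=55) → cum 55
  km 6 (Southcross, w=20) → cum 75
  km 9 (Eastvale, w=90) → cum 165  ≥ 132.5 → median here
  km 11 (Westmoor, w=60) → cum 225
  km 12 (Midtown, w=30) → cum 255
  km 17 (Hillcrest, w=10) → cum 265
Optimal location: km 9.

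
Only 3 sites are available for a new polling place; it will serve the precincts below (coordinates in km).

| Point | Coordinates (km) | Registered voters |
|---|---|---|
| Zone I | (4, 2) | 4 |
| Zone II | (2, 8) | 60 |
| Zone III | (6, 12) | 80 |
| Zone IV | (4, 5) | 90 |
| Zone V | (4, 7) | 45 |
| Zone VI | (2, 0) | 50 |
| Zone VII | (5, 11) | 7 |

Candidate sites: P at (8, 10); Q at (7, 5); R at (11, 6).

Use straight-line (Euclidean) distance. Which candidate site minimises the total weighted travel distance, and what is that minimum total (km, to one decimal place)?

Q, total 1762.6 km

Total weighted distance at each candidate:
  P (8, 10): total = 2048.0
  Q (7, 5): total = 1762.6
  R (11, 6): total = 2760.3
Minimum is at Q with total 1762.6 km.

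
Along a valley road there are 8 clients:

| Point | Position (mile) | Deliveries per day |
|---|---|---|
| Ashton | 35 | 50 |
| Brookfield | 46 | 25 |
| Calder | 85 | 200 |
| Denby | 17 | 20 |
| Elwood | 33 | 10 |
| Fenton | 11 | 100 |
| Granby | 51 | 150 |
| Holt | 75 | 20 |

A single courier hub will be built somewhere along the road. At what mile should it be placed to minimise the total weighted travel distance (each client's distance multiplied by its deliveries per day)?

For a sum of weighted absolute distances on a line, the optimum is the weighted median (not the mean). Total weight W = 575; half-weight = 287.5.
Sort by position and accumulate weight:
  mile 11 (Fenton, w=100) → cum 100
  mile 17 (Denby, w=20) → cum 120
  mile 33 (Elwood, w=10) → cum 130
  mile 35 (Ashton, w=50) → cum 180
  mile 46 (Brookfield, w=25) → cum 205
  mile 51 (Granby, w=150) → cum 355  ≥ 287.5 → median here
  mile 75 (Holt, w=20) → cum 375
  mile 85 (Calder, w=200) → cum 575
Optimal location: mile 51.

x = 51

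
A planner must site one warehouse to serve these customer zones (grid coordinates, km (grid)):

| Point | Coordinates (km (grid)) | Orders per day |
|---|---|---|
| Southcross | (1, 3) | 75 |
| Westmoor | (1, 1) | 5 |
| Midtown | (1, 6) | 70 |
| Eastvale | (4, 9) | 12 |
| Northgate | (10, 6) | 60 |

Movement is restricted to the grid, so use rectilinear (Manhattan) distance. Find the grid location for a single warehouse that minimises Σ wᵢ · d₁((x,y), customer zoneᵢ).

(1, 6)

Manhattan distance separates: Σwᵢ(|x−xᵢ|+|y−yᵢ|) = Σwᵢ|x−xᵢ| + Σwᵢ|y−yᵢ|, so x and y are optimised independently as 1-D weighted medians.
Total weight W = 222; half = 111.
x-coordinate, sorted with cumulative weight:
  x=1 (Southcross, w=75) cum 75
  x=1 (Westmoor, w=5) cum 80
  x=1 (Midtown, w=70) cum 150  ← median
  x=4 (Eastvale, w=12) cum 162
  x=10 (Northgate, w=60) cum 222
⇒ x* = 1
y-coordinate, sorted with cumulative weight:
  y=1 (Westmoor, w=5) cum 5
  y=3 (Southcross, w=75) cum 80
  y=6 (Midtown, w=70) cum 150  ← median
  y=6 (Northgate, w=60) cum 210
  y=9 (Eastvale, w=12) cum 222
⇒ y* = 6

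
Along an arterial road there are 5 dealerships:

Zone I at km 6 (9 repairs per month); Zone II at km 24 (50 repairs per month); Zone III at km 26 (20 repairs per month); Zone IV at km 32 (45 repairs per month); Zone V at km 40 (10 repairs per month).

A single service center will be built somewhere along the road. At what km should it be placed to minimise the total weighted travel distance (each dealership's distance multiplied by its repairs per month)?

x = 26

For a sum of weighted absolute distances on a line, the optimum is the weighted median (not the mean). Total weight W = 134; half-weight = 67.
Sort by position and accumulate weight:
  km 6 (Zone I, w=9) → cum 9
  km 24 (Zone II, w=50) → cum 59
  km 26 (Zone III, w=20) → cum 79  ≥ 67 → median here
  km 32 (Zone IV, w=45) → cum 124
  km 40 (Zone V, w=10) → cum 134
Optimal location: km 26.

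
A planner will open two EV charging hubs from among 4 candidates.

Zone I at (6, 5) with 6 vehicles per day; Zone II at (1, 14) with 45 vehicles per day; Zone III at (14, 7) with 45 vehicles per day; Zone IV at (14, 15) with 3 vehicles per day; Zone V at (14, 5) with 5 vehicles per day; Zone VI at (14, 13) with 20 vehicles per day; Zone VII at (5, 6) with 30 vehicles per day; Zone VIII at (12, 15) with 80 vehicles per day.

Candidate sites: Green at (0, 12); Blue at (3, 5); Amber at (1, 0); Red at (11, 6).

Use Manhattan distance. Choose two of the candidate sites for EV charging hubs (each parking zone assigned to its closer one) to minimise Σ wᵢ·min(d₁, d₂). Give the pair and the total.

{Green, Red}, total 1587

Evaluate every pair (each demand assigned to the nearer of the two):
  {Green, Red}: total = 1587
  {Blue, Red}: total = 1839
  {Amber, Red}: total = 2082
  {Green, Blue}: total = 2434
  {Green, Amber}: total = 2991
  {Blue, Amber}: total = 3206
Best pair: {Green, Red} with total 1587.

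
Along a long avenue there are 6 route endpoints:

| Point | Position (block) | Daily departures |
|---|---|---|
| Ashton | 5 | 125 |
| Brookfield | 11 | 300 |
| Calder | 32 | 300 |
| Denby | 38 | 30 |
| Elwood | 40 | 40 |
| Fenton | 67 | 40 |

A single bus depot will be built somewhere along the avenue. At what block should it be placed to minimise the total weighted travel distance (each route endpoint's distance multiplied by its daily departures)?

x = 11

For a sum of weighted absolute distances on a line, the optimum is the weighted median (not the mean). Total weight W = 835; half-weight = 417.5.
Sort by position and accumulate weight:
  block 5 (Ashton, w=125) → cum 125
  block 11 (Brookfield, w=300) → cum 425  ≥ 417.5 → median here
  block 32 (Calder, w=300) → cum 725
  block 38 (Denby, w=30) → cum 755
  block 40 (Elwood, w=40) → cum 795
  block 67 (Fenton, w=40) → cum 835
Optimal location: block 11.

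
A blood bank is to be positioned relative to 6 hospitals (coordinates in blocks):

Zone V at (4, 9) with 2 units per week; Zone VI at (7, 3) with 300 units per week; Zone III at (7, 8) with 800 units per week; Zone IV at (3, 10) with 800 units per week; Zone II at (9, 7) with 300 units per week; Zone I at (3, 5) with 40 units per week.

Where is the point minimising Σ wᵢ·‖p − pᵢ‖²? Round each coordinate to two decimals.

The minimiser of Σwᵢ‖p−pᵢ‖² is the weighted centroid p* = (Σwᵢpᵢ)/(Σwᵢ).
Σwᵢ = 2242.
Σwᵢxᵢ = 2·4 + 300·7 + 800·7 + 800·3 + 300·9 + 40·3 = 12928.
Σwᵢyᵢ = 2·9 + 300·3 + 800·8 + 800·10 + 300·7 + 40·5 = 17618.
x* = 12928/2242 = 5.77, y* = 17618/2242 = 7.86.

(5.77, 7.86)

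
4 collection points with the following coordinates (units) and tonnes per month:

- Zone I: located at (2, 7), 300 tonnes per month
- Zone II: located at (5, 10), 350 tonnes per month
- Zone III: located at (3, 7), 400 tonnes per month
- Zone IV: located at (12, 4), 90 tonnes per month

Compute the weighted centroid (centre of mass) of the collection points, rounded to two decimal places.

The minimiser of Σwᵢ‖p−pᵢ‖² is the weighted centroid p* = (Σwᵢpᵢ)/(Σwᵢ).
Σwᵢ = 1140.
Σwᵢxᵢ = 300·2 + 350·5 + 400·3 + 90·12 = 4630.
Σwᵢyᵢ = 300·7 + 350·10 + 400·7 + 90·4 = 8760.
x* = 4630/1140 = 4.06, y* = 8760/1140 = 7.68.

(4.06, 7.68)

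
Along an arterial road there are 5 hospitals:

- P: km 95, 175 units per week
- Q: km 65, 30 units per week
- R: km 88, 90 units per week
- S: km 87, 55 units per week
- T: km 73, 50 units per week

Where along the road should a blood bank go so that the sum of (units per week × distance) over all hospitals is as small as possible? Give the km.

x = 88

For a sum of weighted absolute distances on a line, the optimum is the weighted median (not the mean). Total weight W = 400; half-weight = 200.
Sort by position and accumulate weight:
  km 65 (Q, w=30) → cum 30
  km 73 (T, w=50) → cum 80
  km 87 (S, w=55) → cum 135
  km 88 (R, w=90) → cum 225  ≥ 200 → median here
  km 95 (P, w=175) → cum 400
Optimal location: km 88.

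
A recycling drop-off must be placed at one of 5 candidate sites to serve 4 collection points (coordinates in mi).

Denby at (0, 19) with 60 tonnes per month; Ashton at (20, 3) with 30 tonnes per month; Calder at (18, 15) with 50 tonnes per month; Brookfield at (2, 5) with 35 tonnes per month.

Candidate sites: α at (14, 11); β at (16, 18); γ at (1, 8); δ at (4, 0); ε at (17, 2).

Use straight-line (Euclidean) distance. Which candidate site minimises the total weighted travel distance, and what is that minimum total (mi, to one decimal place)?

Total weighted distance at each candidate:
  α (14, 11): total = 2019.9
  β (16, 18): total = 2276.6
  γ (1, 8): total = 2282.0
  δ (4, 0): total = 2867.7
  ε (17, 2): total = 2724.7
Minimum is at α with total 2019.9 mi.

α, total 2019.9 mi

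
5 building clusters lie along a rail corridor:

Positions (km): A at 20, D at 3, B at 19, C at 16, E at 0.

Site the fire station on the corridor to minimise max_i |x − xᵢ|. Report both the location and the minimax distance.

location 10, max distance 10

The 1-center on a line is the midpoint of the two extreme points: leftmost at 0, rightmost at 20.
Optimal location = (0 + 20)/2 = 10; maximum distance = (20 − 0)/2 = 10.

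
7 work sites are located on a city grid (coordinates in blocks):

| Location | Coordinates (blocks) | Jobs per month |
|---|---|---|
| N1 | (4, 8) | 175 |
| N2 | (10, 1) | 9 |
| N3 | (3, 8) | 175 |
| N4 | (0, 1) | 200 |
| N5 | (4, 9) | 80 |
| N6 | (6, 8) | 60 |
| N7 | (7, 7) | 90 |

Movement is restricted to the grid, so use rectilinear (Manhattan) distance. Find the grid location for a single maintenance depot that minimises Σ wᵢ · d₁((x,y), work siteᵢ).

Manhattan distance separates: Σwᵢ(|x−xᵢ|+|y−yᵢ|) = Σwᵢ|x−xᵢ| + Σwᵢ|y−yᵢ|, so x and y are optimised independently as 1-D weighted medians.
Total weight W = 789; half = 394.5.
x-coordinate, sorted with cumulative weight:
  x=0 (N4, w=200) cum 200
  x=3 (N3, w=175) cum 375
  x=4 (N1, w=175) cum 550  ← median
  x=4 (N5, w=80) cum 630
  x=6 (N6, w=60) cum 690
  x=7 (N7, w=90) cum 780
  x=10 (N2, w=9) cum 789
⇒ x* = 4
y-coordinate, sorted with cumulative weight:
  y=1 (N2, w=9) cum 9
  y=1 (N4, w=200) cum 209
  y=7 (N7, w=90) cum 299
  y=8 (N1, w=175) cum 474  ← median
  y=8 (N3, w=175) cum 649
  y=8 (N6, w=60) cum 709
  y=9 (N5, w=80) cum 789
⇒ y* = 8

(4, 8)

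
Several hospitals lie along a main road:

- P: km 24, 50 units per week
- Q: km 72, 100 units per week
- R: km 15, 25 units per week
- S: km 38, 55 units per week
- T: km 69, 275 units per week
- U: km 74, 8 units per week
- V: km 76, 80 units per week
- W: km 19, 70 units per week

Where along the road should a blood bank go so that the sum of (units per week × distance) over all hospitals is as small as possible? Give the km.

For a sum of weighted absolute distances on a line, the optimum is the weighted median (not the mean). Total weight W = 663; half-weight = 331.5.
Sort by position and accumulate weight:
  km 15 (R, w=25) → cum 25
  km 19 (W, w=70) → cum 95
  km 24 (P, w=50) → cum 145
  km 38 (S, w=55) → cum 200
  km 69 (T, w=275) → cum 475  ≥ 331.5 → median here
  km 72 (Q, w=100) → cum 575
  km 74 (U, w=8) → cum 583
  km 76 (V, w=80) → cum 663
Optimal location: km 69.

x = 69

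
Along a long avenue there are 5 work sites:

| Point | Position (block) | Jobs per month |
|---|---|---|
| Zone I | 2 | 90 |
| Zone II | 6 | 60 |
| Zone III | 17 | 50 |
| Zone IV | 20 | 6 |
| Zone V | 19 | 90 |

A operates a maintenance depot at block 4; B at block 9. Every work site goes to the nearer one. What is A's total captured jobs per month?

150

The indifferent point is the midpoint (4+9)/2 = 6.5; work sites left of it (closer to A at 4) go to A, those right go to B.
  Zone I at 2 (w=90) → A
  Zone II at 6 (w=60) → A
  Zone III at 17 (w=50) → B
  Zone V at 19 (w=90) → B
  Zone IV at 20 (w=6) → B
A captures 150; B captures 146.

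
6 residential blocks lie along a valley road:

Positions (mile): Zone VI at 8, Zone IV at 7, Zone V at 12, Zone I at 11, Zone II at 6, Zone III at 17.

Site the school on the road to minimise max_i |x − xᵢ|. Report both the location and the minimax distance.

location 11.5, max distance 5.5

The 1-center on a line is the midpoint of the two extreme points: leftmost at 6, rightmost at 17.
Optimal location = (6 + 17)/2 = 11.5; maximum distance = (17 − 6)/2 = 5.5.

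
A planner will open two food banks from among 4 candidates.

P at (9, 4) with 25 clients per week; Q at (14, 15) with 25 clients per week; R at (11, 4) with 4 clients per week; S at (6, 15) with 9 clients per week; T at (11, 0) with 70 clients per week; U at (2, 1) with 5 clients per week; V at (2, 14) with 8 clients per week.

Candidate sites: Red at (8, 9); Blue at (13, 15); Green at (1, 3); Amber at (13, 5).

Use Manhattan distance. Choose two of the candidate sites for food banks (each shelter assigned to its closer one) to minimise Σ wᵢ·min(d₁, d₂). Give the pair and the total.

{Blue, Amber}, total 886

Evaluate every pair (each demand assigned to the nearer of the two):
  {Blue, Amber}: total = 886
  {Red, Amber}: total = 1132
  {Green, Amber}: total = 1166
  {Red, Blue}: total = 1268
  {Blue, Green}: total = 1378
  {Red, Green}: total = 1497
Best pair: {Blue, Amber} with total 886.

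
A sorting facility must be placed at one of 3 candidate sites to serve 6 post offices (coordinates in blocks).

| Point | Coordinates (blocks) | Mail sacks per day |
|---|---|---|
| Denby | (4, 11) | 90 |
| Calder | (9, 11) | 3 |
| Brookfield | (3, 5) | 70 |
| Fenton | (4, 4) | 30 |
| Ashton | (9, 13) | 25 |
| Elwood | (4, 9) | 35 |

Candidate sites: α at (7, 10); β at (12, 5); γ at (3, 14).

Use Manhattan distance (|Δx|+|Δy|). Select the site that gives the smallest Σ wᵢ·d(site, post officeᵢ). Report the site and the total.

α, total 1534 blocks

Total weighted distance at each candidate:
  α (7, 10): total = 1534
  β (12, 5): total = 2882
  γ (3, 14): total = 1732
Minimum is at α with total 1534 blocks.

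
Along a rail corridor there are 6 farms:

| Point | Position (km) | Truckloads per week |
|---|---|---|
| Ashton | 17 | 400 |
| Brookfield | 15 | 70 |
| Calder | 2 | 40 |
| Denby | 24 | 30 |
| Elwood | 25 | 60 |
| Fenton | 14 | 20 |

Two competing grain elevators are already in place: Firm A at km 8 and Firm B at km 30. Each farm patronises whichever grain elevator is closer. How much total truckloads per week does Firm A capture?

The indifferent point is the midpoint (8+30)/2 = 19; farms left of it (closer to Firm A at 8) go to Firm A, those right go to Firm B.
  Calder at 2 (w=40) → Firm A
  Fenton at 14 (w=20) → Firm A
  Brookfield at 15 (w=70) → Firm A
  Ashton at 17 (w=400) → Firm A
  Denby at 24 (w=30) → Firm B
  Elwood at 25 (w=60) → Firm B
Firm A captures 530; Firm B captures 90.

530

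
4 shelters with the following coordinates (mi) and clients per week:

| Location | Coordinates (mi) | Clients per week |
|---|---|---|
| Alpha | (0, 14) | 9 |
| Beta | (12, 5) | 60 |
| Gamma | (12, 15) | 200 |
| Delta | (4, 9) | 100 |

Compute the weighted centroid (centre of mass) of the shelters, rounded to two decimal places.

(9.54, 11.72)

The minimiser of Σwᵢ‖p−pᵢ‖² is the weighted centroid p* = (Σwᵢpᵢ)/(Σwᵢ).
Σwᵢ = 369.
Σwᵢxᵢ = 9·0 + 60·12 + 200·12 + 100·4 = 3520.
Σwᵢyᵢ = 9·14 + 60·5 + 200·15 + 100·9 = 4326.
x* = 3520/369 = 9.54, y* = 4326/369 = 11.72.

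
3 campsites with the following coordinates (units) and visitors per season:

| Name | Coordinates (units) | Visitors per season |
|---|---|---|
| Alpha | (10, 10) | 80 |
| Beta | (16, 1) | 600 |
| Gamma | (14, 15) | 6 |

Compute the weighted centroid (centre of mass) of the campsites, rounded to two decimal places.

(15.28, 2.17)

The minimiser of Σwᵢ‖p−pᵢ‖² is the weighted centroid p* = (Σwᵢpᵢ)/(Σwᵢ).
Σwᵢ = 686.
Σwᵢxᵢ = 80·10 + 600·16 + 6·14 = 10484.
Σwᵢyᵢ = 80·10 + 600·1 + 6·15 = 1490.
x* = 10484/686 = 15.28, y* = 1490/686 = 2.17.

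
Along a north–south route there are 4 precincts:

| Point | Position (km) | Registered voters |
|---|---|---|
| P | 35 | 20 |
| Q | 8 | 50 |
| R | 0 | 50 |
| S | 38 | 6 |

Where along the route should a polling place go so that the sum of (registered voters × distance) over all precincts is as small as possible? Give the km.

x = 8

For a sum of weighted absolute distances on a line, the optimum is the weighted median (not the mean). Total weight W = 126; half-weight = 63.
Sort by position and accumulate weight:
  km 0 (R, w=50) → cum 50
  km 8 (Q, w=50) → cum 100  ≥ 63 → median here
  km 35 (P, w=20) → cum 120
  km 38 (S, w=6) → cum 126
Optimal location: km 8.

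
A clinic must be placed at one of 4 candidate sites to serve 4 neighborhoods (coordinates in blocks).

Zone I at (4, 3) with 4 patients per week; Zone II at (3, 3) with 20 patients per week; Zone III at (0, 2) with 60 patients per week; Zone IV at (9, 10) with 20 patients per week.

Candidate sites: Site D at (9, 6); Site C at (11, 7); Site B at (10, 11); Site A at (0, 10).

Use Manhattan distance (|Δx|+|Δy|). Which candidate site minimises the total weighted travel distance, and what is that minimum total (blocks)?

Site A, total 904 blocks

Total weighted distance at each candidate:
  Site D (9, 6): total = 1072
  Site C (11, 7): total = 1344
  Site B (10, 11): total = 1536
  Site A (0, 10): total = 904
Minimum is at Site A with total 904 blocks.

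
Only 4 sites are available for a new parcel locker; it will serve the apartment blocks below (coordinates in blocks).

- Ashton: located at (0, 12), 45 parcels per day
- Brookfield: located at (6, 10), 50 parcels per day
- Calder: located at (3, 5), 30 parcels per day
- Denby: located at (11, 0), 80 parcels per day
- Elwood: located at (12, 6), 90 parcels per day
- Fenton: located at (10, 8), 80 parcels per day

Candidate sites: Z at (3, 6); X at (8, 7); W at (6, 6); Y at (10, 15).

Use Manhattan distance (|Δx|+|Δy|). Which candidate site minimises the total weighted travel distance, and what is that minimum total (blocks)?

X, total 2535 blocks

Total weighted distance at each candidate:
  Z (3, 6): total = 3435
  X (8, 7): total = 2535
  W (6, 6): total = 2760
  Y (10, 15): total = 4375
Minimum is at X with total 2535 blocks.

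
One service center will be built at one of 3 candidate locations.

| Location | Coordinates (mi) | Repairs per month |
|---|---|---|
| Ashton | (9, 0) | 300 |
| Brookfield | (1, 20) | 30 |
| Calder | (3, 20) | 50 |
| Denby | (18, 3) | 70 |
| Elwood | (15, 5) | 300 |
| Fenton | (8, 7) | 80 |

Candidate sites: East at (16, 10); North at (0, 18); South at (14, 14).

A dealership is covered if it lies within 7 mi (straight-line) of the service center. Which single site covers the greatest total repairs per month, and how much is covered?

Coverage radius r = 7 mi; a point is covered iff (Δx)²+(Δy)² ≤ 7² = 49.
  East (16, 10): covers {Elwood} → 300
  North (0, 18): covers {Brookfield, Calder} → 80
  South (14, 14): covers {none} → 0
Maximum coverage at East: 300 repairs per month.

East, covering 300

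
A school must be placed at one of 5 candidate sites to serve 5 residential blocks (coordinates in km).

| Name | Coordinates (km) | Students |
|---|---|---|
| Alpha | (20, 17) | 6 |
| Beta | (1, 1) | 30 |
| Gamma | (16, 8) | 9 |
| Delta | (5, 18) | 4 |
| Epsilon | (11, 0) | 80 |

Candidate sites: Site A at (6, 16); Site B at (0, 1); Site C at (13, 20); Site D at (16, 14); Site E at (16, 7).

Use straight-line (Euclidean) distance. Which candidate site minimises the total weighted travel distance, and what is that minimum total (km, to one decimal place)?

Site B, total 1295.4 km

Total weighted distance at each candidate:
  Site A (6, 16): total = 2023.8
  Site B (0, 1): total = 1295.4
  Site C (13, 20): total = 2472.1
  Site D (16, 14): total = 1915.6
  Site E (16, 7): total = 1308.7
Minimum is at Site B with total 1295.4 km.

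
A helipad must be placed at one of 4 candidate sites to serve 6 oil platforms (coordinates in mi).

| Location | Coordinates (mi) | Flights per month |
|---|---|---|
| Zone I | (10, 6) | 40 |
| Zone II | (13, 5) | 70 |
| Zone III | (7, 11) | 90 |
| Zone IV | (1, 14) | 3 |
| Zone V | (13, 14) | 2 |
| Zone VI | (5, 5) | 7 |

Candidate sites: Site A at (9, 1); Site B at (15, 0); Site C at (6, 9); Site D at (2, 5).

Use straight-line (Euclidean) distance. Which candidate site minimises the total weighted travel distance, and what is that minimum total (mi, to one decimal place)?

Total weighted distance at each candidate:
  Site A (9, 1): total = 1630.4
  Site B (15, 0): total = 2079.4
  Site C (6, 9): total = 1032.9
  Site D (2, 5): total = 1872.0
Minimum is at Site C with total 1032.9 mi.

Site C, total 1032.9 mi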